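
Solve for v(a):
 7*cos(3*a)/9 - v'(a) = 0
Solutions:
 v(a) = C1 + 7*sin(3*a)/27


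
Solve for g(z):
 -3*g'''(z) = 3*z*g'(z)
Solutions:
 g(z) = C1 + Integral(C2*airyai(-z) + C3*airybi(-z), z)


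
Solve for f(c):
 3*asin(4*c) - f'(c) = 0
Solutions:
 f(c) = C1 + 3*c*asin(4*c) + 3*sqrt(1 - 16*c^2)/4


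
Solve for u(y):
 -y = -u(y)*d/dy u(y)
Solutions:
 u(y) = -sqrt(C1 + y^2)
 u(y) = sqrt(C1 + y^2)


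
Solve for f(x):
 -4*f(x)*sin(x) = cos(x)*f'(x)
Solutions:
 f(x) = C1*cos(x)^4


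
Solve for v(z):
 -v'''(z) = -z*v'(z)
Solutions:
 v(z) = C1 + Integral(C2*airyai(z) + C3*airybi(z), z)


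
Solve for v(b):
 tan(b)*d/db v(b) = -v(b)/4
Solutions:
 v(b) = C1/sin(b)^(1/4)


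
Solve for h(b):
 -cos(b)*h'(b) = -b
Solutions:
 h(b) = C1 + Integral(b/cos(b), b)


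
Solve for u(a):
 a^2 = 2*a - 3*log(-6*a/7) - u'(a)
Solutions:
 u(a) = C1 - a^3/3 + a^2 - 3*a*log(-a) + 3*a*(-log(6) + 1 + log(7))


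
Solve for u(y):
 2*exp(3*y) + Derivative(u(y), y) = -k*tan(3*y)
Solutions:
 u(y) = C1 + k*log(cos(3*y))/3 - 2*exp(3*y)/3


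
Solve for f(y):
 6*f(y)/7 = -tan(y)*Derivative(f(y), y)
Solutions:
 f(y) = C1/sin(y)^(6/7)


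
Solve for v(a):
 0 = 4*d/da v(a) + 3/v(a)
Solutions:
 v(a) = -sqrt(C1 - 6*a)/2
 v(a) = sqrt(C1 - 6*a)/2


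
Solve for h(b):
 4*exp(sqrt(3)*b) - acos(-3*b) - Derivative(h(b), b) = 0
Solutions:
 h(b) = C1 - b*acos(-3*b) - sqrt(1 - 9*b^2)/3 + 4*sqrt(3)*exp(sqrt(3)*b)/3


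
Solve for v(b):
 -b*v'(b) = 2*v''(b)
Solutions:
 v(b) = C1 + C2*erf(b/2)


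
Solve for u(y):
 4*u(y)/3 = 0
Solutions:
 u(y) = 0


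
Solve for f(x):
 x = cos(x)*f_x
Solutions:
 f(x) = C1 + Integral(x/cos(x), x)


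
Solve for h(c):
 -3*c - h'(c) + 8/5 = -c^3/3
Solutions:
 h(c) = C1 + c^4/12 - 3*c^2/2 + 8*c/5


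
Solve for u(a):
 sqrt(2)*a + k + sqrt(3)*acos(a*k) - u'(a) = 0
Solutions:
 u(a) = C1 + sqrt(2)*a^2/2 + a*k + sqrt(3)*Piecewise((a*acos(a*k) - sqrt(-a^2*k^2 + 1)/k, Ne(k, 0)), (pi*a/2, True))


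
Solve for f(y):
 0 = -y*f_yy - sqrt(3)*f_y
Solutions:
 f(y) = C1 + C2*y^(1 - sqrt(3))


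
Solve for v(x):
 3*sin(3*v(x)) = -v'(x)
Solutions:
 v(x) = -acos((-C1 - exp(18*x))/(C1 - exp(18*x)))/3 + 2*pi/3
 v(x) = acos((-C1 - exp(18*x))/(C1 - exp(18*x)))/3


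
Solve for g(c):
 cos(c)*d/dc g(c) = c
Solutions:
 g(c) = C1 + Integral(c/cos(c), c)


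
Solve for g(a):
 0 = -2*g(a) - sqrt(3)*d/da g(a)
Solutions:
 g(a) = C1*exp(-2*sqrt(3)*a/3)


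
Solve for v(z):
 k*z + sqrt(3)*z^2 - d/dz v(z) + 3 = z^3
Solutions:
 v(z) = C1 + k*z^2/2 - z^4/4 + sqrt(3)*z^3/3 + 3*z


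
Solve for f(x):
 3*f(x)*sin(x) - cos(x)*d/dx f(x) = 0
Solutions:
 f(x) = C1/cos(x)^3


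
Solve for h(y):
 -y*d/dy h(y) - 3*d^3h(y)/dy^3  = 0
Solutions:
 h(y) = C1 + Integral(C2*airyai(-3^(2/3)*y/3) + C3*airybi(-3^(2/3)*y/3), y)


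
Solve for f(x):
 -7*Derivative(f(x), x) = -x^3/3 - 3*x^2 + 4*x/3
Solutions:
 f(x) = C1 + x^4/84 + x^3/7 - 2*x^2/21


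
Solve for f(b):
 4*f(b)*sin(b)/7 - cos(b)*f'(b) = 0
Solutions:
 f(b) = C1/cos(b)^(4/7)


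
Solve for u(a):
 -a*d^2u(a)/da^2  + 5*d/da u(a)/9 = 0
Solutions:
 u(a) = C1 + C2*a^(14/9)


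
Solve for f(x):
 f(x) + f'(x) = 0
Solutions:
 f(x) = C1*exp(-x)


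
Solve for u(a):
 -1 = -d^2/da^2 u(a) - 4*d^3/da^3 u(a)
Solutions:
 u(a) = C1 + C2*a + C3*exp(-a/4) + a^2/2


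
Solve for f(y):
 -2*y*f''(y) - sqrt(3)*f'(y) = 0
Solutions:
 f(y) = C1 + C2*y^(1 - sqrt(3)/2)


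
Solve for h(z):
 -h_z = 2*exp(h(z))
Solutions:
 h(z) = log(1/(C1 + 2*z))


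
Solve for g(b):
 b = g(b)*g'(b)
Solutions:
 g(b) = -sqrt(C1 + b^2)
 g(b) = sqrt(C1 + b^2)


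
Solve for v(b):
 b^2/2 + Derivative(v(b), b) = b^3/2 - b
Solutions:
 v(b) = C1 + b^4/8 - b^3/6 - b^2/2


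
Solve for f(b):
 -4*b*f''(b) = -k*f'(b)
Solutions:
 f(b) = C1 + b^(re(k)/4 + 1)*(C2*sin(log(b)*Abs(im(k))/4) + C3*cos(log(b)*im(k)/4))


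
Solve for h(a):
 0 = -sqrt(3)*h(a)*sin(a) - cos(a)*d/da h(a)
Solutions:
 h(a) = C1*cos(a)^(sqrt(3))


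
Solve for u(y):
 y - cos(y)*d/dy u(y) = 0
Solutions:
 u(y) = C1 + Integral(y/cos(y), y)


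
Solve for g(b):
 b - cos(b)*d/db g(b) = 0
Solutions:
 g(b) = C1 + Integral(b/cos(b), b)


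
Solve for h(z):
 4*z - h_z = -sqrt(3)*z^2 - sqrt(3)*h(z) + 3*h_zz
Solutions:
 h(z) = C1*exp(z*(-1 + sqrt(1 + 12*sqrt(3)))/6) + C2*exp(-z*(1 + sqrt(1 + 12*sqrt(3)))/6) - z^2 - 2*sqrt(3)*z - 2*sqrt(3) - 2


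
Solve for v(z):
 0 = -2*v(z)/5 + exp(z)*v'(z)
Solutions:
 v(z) = C1*exp(-2*exp(-z)/5)


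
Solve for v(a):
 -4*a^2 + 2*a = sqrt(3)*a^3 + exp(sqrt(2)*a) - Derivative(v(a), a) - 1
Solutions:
 v(a) = C1 + sqrt(3)*a^4/4 + 4*a^3/3 - a^2 - a + sqrt(2)*exp(sqrt(2)*a)/2


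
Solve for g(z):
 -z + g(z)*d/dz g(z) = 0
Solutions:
 g(z) = -sqrt(C1 + z^2)
 g(z) = sqrt(C1 + z^2)


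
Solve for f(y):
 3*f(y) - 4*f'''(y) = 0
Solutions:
 f(y) = C3*exp(6^(1/3)*y/2) + (C1*sin(2^(1/3)*3^(5/6)*y/4) + C2*cos(2^(1/3)*3^(5/6)*y/4))*exp(-6^(1/3)*y/4)


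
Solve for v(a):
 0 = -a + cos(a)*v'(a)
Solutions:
 v(a) = C1 + Integral(a/cos(a), a)


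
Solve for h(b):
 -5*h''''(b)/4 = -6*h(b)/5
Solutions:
 h(b) = C1*exp(-24^(1/4)*sqrt(5)*b/5) + C2*exp(24^(1/4)*sqrt(5)*b/5) + C3*sin(24^(1/4)*sqrt(5)*b/5) + C4*cos(24^(1/4)*sqrt(5)*b/5)


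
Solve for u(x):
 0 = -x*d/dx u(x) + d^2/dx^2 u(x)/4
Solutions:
 u(x) = C1 + C2*erfi(sqrt(2)*x)


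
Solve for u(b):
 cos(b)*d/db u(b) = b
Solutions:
 u(b) = C1 + Integral(b/cos(b), b)


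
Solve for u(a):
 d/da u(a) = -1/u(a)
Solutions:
 u(a) = -sqrt(C1 - 2*a)
 u(a) = sqrt(C1 - 2*a)


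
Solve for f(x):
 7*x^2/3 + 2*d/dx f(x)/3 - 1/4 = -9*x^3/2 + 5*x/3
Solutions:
 f(x) = C1 - 27*x^4/16 - 7*x^3/6 + 5*x^2/4 + 3*x/8


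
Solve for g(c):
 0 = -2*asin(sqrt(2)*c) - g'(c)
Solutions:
 g(c) = C1 - 2*c*asin(sqrt(2)*c) - sqrt(2)*sqrt(1 - 2*c^2)


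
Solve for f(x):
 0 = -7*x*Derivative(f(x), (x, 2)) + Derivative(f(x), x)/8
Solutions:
 f(x) = C1 + C2*x^(57/56)


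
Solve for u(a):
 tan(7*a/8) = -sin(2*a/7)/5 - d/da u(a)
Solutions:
 u(a) = C1 + 8*log(cos(7*a/8))/7 + 7*cos(2*a/7)/10


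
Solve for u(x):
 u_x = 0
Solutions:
 u(x) = C1


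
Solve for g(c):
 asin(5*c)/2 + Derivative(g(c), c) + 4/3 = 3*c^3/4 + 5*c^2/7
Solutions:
 g(c) = C1 + 3*c^4/16 + 5*c^3/21 - c*asin(5*c)/2 - 4*c/3 - sqrt(1 - 25*c^2)/10


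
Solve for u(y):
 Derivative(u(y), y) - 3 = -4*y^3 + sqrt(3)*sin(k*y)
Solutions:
 u(y) = C1 - y^4 + 3*y - sqrt(3)*cos(k*y)/k


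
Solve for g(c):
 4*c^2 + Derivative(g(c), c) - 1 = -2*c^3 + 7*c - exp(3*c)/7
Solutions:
 g(c) = C1 - c^4/2 - 4*c^3/3 + 7*c^2/2 + c - exp(3*c)/21


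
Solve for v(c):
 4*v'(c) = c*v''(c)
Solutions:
 v(c) = C1 + C2*c^5


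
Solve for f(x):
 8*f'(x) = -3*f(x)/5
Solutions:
 f(x) = C1*exp(-3*x/40)


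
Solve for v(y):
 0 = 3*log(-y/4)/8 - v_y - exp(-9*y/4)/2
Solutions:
 v(y) = C1 + 3*y*log(-y)/8 + 3*y*(-2*log(2) - 1)/8 + 2*exp(-9*y/4)/9


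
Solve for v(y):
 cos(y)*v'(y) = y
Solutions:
 v(y) = C1 + Integral(y/cos(y), y)


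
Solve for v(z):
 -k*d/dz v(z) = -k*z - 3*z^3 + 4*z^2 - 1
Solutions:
 v(z) = C1 + z^2/2 + 3*z^4/(4*k) - 4*z^3/(3*k) + z/k


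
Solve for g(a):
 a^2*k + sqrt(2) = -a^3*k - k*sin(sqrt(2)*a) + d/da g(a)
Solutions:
 g(a) = C1 + a^4*k/4 + a^3*k/3 + sqrt(2)*a - sqrt(2)*k*cos(sqrt(2)*a)/2


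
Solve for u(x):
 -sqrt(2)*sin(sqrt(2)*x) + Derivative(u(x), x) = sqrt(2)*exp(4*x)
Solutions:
 u(x) = C1 + sqrt(2)*exp(4*x)/4 - cos(sqrt(2)*x)


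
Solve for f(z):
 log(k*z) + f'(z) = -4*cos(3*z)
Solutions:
 f(z) = C1 - z*log(k*z) + z - 4*sin(3*z)/3


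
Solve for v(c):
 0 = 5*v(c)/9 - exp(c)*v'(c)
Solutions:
 v(c) = C1*exp(-5*exp(-c)/9)


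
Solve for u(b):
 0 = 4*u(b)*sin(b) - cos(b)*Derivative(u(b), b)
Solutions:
 u(b) = C1/cos(b)^4


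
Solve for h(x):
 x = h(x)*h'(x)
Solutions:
 h(x) = -sqrt(C1 + x^2)
 h(x) = sqrt(C1 + x^2)


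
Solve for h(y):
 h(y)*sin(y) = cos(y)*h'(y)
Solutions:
 h(y) = C1/cos(y)


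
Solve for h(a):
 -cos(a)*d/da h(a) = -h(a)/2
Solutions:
 h(a) = C1*(sin(a) + 1)^(1/4)/(sin(a) - 1)^(1/4)


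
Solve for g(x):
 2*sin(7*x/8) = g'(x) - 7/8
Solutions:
 g(x) = C1 + 7*x/8 - 16*cos(7*x/8)/7


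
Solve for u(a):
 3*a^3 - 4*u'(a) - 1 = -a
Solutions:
 u(a) = C1 + 3*a^4/16 + a^2/8 - a/4


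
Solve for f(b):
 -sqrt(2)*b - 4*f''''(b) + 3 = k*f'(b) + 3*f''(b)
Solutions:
 f(b) = C1 + C2*exp(b*(-(k + sqrt(k^2 + 1))^(1/3) + (k + sqrt(k^2 + 1))^(-1/3))/2) + C3*exp(b*((k + sqrt(k^2 + 1))^(1/3)/4 - sqrt(3)*I*(k + sqrt(k^2 + 1))^(1/3)/4 + 1/((-1 + sqrt(3)*I)*(k + sqrt(k^2 + 1))^(1/3)))) + C4*exp(b*((k + sqrt(k^2 + 1))^(1/3)/4 + sqrt(3)*I*(k + sqrt(k^2 + 1))^(1/3)/4 - 1/((1 + sqrt(3)*I)*(k + sqrt(k^2 + 1))^(1/3)))) - sqrt(2)*b^2/(2*k) + 3*b/k + 3*sqrt(2)*b/k^2


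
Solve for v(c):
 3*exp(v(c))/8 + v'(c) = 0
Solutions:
 v(c) = log(1/(C1 + 3*c)) + 3*log(2)


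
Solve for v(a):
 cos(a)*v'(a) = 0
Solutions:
 v(a) = C1


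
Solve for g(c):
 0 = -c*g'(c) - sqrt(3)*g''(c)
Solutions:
 g(c) = C1 + C2*erf(sqrt(2)*3^(3/4)*c/6)


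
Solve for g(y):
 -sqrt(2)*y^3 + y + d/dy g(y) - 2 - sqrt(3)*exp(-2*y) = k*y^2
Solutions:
 g(y) = C1 + k*y^3/3 + sqrt(2)*y^4/4 - y^2/2 + 2*y - sqrt(3)*exp(-2*y)/2


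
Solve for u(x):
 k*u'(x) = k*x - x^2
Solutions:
 u(x) = C1 + x^2/2 - x^3/(3*k)


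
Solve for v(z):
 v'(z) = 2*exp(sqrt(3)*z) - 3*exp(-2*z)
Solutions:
 v(z) = C1 + 2*sqrt(3)*exp(sqrt(3)*z)/3 + 3*exp(-2*z)/2


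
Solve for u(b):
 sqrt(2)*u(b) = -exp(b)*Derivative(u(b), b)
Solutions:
 u(b) = C1*exp(sqrt(2)*exp(-b))


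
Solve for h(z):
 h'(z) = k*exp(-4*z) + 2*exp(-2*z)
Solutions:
 h(z) = C1 - k*exp(-4*z)/4 - exp(-2*z)


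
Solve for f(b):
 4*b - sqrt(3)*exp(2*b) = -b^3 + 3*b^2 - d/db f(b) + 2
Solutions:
 f(b) = C1 - b^4/4 + b^3 - 2*b^2 + 2*b + sqrt(3)*exp(2*b)/2


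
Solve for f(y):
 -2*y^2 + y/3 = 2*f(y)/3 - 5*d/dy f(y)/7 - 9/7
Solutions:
 f(y) = C1*exp(14*y/15) - 3*y^2 - 83*y/14 - 867/196


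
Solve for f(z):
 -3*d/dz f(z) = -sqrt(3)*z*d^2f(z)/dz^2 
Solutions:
 f(z) = C1 + C2*z^(1 + sqrt(3))


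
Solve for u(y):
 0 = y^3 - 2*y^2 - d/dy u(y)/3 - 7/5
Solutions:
 u(y) = C1 + 3*y^4/4 - 2*y^3 - 21*y/5


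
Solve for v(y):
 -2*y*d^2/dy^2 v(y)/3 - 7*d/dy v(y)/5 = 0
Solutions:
 v(y) = C1 + C2/y^(11/10)


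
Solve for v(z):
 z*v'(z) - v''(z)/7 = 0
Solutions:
 v(z) = C1 + C2*erfi(sqrt(14)*z/2)


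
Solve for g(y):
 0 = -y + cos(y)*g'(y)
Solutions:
 g(y) = C1 + Integral(y/cos(y), y)


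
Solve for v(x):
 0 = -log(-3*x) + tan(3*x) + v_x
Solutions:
 v(x) = C1 + x*log(-x) - x + x*log(3) + log(cos(3*x))/3


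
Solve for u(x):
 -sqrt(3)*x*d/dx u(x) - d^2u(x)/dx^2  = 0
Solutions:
 u(x) = C1 + C2*erf(sqrt(2)*3^(1/4)*x/2)


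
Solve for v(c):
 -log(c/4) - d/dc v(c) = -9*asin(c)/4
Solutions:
 v(c) = C1 - c*log(c) + 9*c*asin(c)/4 + c + 2*c*log(2) + 9*sqrt(1 - c^2)/4


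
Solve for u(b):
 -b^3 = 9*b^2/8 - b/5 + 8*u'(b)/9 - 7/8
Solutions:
 u(b) = C1 - 9*b^4/32 - 27*b^3/64 + 9*b^2/80 + 63*b/64


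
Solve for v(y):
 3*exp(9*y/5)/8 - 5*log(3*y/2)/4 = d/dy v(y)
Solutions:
 v(y) = C1 - 5*y*log(y)/4 + 5*y*(-log(3) + log(2) + 1)/4 + 5*exp(9*y/5)/24


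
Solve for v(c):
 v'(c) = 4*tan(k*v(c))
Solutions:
 v(c) = Piecewise((-asin(exp(C1*k + 4*c*k))/k + pi/k, Ne(k, 0)), (nan, True))
 v(c) = Piecewise((asin(exp(C1*k + 4*c*k))/k, Ne(k, 0)), (nan, True))


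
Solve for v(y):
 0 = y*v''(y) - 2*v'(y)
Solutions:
 v(y) = C1 + C2*y^3


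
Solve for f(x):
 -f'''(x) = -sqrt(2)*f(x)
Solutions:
 f(x) = C3*exp(2^(1/6)*x) + (C1*sin(2^(1/6)*sqrt(3)*x/2) + C2*cos(2^(1/6)*sqrt(3)*x/2))*exp(-2^(1/6)*x/2)


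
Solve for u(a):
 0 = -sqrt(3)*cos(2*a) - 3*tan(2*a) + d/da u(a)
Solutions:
 u(a) = C1 - 3*log(cos(2*a))/2 + sqrt(3)*sin(2*a)/2


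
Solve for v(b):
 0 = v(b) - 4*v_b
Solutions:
 v(b) = C1*exp(b/4)


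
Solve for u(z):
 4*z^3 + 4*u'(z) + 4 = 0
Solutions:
 u(z) = C1 - z^4/4 - z


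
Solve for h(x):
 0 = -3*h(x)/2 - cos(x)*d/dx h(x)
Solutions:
 h(x) = C1*(sin(x) - 1)^(3/4)/(sin(x) + 1)^(3/4)


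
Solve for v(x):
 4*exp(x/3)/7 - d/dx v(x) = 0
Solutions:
 v(x) = C1 + 12*exp(x/3)/7


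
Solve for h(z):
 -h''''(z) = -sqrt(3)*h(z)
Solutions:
 h(z) = C1*exp(-3^(1/8)*z) + C2*exp(3^(1/8)*z) + C3*sin(3^(1/8)*z) + C4*cos(3^(1/8)*z)


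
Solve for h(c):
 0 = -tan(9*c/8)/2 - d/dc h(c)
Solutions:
 h(c) = C1 + 4*log(cos(9*c/8))/9


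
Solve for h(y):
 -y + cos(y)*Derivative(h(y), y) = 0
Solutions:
 h(y) = C1 + Integral(y/cos(y), y)


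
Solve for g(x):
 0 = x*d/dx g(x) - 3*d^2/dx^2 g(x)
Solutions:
 g(x) = C1 + C2*erfi(sqrt(6)*x/6)


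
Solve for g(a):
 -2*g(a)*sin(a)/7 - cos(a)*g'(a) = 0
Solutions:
 g(a) = C1*cos(a)^(2/7)


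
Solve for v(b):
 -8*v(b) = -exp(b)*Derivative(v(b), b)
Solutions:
 v(b) = C1*exp(-8*exp(-b))


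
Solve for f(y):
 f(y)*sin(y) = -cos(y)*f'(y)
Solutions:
 f(y) = C1*cos(y)


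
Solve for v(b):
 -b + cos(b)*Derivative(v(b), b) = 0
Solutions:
 v(b) = C1 + Integral(b/cos(b), b)


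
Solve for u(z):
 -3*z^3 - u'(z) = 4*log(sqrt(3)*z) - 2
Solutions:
 u(z) = C1 - 3*z^4/4 - 4*z*log(z) - z*log(9) + 6*z


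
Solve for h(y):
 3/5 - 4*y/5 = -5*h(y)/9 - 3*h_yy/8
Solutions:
 h(y) = C1*sin(2*sqrt(30)*y/9) + C2*cos(2*sqrt(30)*y/9) + 36*y/25 - 27/25


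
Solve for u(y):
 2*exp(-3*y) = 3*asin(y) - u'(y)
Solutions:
 u(y) = C1 + 3*y*asin(y) + 3*sqrt(1 - y^2) + 2*exp(-3*y)/3


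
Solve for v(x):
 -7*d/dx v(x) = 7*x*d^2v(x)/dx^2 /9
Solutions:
 v(x) = C1 + C2/x^8


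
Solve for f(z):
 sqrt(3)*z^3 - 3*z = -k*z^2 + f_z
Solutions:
 f(z) = C1 + k*z^3/3 + sqrt(3)*z^4/4 - 3*z^2/2


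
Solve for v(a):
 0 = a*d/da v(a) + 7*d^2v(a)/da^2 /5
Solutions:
 v(a) = C1 + C2*erf(sqrt(70)*a/14)


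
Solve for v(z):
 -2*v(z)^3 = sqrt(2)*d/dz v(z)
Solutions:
 v(z) = -sqrt(2)*sqrt(-1/(C1 - sqrt(2)*z))/2
 v(z) = sqrt(2)*sqrt(-1/(C1 - sqrt(2)*z))/2


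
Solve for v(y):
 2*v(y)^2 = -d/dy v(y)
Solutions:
 v(y) = 1/(C1 + 2*y)


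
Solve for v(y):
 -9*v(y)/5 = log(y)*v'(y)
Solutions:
 v(y) = C1*exp(-9*li(y)/5)


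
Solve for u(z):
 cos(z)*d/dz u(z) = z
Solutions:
 u(z) = C1 + Integral(z/cos(z), z)


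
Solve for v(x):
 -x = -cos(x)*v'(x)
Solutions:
 v(x) = C1 + Integral(x/cos(x), x)


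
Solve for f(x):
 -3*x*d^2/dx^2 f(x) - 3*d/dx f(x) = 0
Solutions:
 f(x) = C1 + C2*log(x)


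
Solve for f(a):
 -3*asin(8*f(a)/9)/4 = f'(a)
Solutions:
 Integral(1/asin(8*_y/9), (_y, f(a))) = C1 - 3*a/4


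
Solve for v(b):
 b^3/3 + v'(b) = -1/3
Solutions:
 v(b) = C1 - b^4/12 - b/3


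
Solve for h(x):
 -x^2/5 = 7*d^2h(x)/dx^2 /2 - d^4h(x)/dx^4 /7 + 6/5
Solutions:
 h(x) = C1 + C2*x + C3*exp(-7*sqrt(2)*x/2) + C4*exp(7*sqrt(2)*x/2) - x^4/210 - 298*x^2/1715


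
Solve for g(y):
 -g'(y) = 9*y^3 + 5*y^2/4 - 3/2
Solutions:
 g(y) = C1 - 9*y^4/4 - 5*y^3/12 + 3*y/2


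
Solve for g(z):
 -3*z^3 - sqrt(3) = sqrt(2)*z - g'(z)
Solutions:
 g(z) = C1 + 3*z^4/4 + sqrt(2)*z^2/2 + sqrt(3)*z


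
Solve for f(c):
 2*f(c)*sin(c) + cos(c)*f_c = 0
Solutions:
 f(c) = C1*cos(c)^2


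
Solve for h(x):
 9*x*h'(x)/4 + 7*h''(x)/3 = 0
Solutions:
 h(x) = C1 + C2*erf(3*sqrt(42)*x/28)


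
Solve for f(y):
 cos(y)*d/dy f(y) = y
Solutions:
 f(y) = C1 + Integral(y/cos(y), y)


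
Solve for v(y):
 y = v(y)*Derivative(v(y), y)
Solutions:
 v(y) = -sqrt(C1 + y^2)
 v(y) = sqrt(C1 + y^2)


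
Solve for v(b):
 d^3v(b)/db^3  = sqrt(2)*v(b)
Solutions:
 v(b) = C3*exp(2^(1/6)*b) + (C1*sin(2^(1/6)*sqrt(3)*b/2) + C2*cos(2^(1/6)*sqrt(3)*b/2))*exp(-2^(1/6)*b/2)


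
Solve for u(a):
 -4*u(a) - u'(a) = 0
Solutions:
 u(a) = C1*exp(-4*a)


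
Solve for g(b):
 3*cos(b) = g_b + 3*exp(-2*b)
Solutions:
 g(b) = C1 + 3*sin(b) + 3*exp(-2*b)/2


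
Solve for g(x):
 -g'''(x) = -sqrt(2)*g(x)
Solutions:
 g(x) = C3*exp(2^(1/6)*x) + (C1*sin(2^(1/6)*sqrt(3)*x/2) + C2*cos(2^(1/6)*sqrt(3)*x/2))*exp(-2^(1/6)*x/2)


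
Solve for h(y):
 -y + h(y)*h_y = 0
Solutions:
 h(y) = -sqrt(C1 + y^2)
 h(y) = sqrt(C1 + y^2)


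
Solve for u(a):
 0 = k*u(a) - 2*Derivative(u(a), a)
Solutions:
 u(a) = C1*exp(a*k/2)


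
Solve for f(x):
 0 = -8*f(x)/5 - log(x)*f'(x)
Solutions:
 f(x) = C1*exp(-8*li(x)/5)


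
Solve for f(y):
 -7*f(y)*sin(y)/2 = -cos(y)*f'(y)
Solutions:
 f(y) = C1/cos(y)^(7/2)


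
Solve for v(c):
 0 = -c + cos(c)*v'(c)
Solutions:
 v(c) = C1 + Integral(c/cos(c), c)


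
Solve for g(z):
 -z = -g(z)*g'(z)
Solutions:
 g(z) = -sqrt(C1 + z^2)
 g(z) = sqrt(C1 + z^2)


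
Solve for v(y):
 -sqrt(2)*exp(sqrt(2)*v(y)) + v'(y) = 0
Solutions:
 v(y) = sqrt(2)*(2*log(-1/(C1 + sqrt(2)*y)) - log(2))/4


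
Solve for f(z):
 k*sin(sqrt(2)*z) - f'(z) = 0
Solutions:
 f(z) = C1 - sqrt(2)*k*cos(sqrt(2)*z)/2


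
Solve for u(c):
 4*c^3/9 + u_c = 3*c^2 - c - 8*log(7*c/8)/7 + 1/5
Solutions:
 u(c) = C1 - c^4/9 + c^3 - c^2/2 - 8*c*log(c)/7 - 8*c*log(7)/7 + 47*c/35 + 24*c*log(2)/7


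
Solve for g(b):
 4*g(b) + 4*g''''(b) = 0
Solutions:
 g(b) = (C1*sin(sqrt(2)*b/2) + C2*cos(sqrt(2)*b/2))*exp(-sqrt(2)*b/2) + (C3*sin(sqrt(2)*b/2) + C4*cos(sqrt(2)*b/2))*exp(sqrt(2)*b/2)


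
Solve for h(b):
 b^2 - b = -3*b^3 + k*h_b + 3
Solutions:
 h(b) = C1 + 3*b^4/(4*k) + b^3/(3*k) - b^2/(2*k) - 3*b/k


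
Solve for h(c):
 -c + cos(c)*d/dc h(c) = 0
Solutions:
 h(c) = C1 + Integral(c/cos(c), c)


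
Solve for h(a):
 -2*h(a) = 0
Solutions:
 h(a) = 0


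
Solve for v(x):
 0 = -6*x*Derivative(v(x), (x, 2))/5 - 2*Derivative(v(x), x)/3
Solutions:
 v(x) = C1 + C2*x^(4/9)


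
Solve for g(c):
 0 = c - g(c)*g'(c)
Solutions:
 g(c) = -sqrt(C1 + c^2)
 g(c) = sqrt(C1 + c^2)


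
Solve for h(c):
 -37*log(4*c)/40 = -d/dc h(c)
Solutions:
 h(c) = C1 + 37*c*log(c)/40 - 37*c/40 + 37*c*log(2)/20


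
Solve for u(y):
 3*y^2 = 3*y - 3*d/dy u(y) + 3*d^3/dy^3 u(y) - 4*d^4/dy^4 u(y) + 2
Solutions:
 u(y) = C1 + C2*exp(y*((4*sqrt(33) + 23)^(-1/3) + 2 + (4*sqrt(33) + 23)^(1/3))/8)*sin(sqrt(3)*y*(-(4*sqrt(33) + 23)^(1/3) + (4*sqrt(33) + 23)^(-1/3))/8) + C3*exp(y*((4*sqrt(33) + 23)^(-1/3) + 2 + (4*sqrt(33) + 23)^(1/3))/8)*cos(sqrt(3)*y*(-(4*sqrt(33) + 23)^(1/3) + (4*sqrt(33) + 23)^(-1/3))/8) + C4*exp(y*(-(4*sqrt(33) + 23)^(1/3) - 1/(4*sqrt(33) + 23)^(1/3) + 1)/4) - y^3/3 + y^2/2 - 4*y/3


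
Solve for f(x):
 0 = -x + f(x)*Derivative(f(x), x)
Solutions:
 f(x) = -sqrt(C1 + x^2)
 f(x) = sqrt(C1 + x^2)


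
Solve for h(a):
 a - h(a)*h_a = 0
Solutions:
 h(a) = -sqrt(C1 + a^2)
 h(a) = sqrt(C1 + a^2)


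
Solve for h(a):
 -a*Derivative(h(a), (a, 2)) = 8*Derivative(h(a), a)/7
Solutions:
 h(a) = C1 + C2/a^(1/7)


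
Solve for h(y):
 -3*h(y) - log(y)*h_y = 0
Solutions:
 h(y) = C1*exp(-3*li(y))


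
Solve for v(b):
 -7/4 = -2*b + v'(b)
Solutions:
 v(b) = C1 + b^2 - 7*b/4


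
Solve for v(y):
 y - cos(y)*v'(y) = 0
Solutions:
 v(y) = C1 + Integral(y/cos(y), y)


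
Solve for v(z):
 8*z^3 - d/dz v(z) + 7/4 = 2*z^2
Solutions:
 v(z) = C1 + 2*z^4 - 2*z^3/3 + 7*z/4


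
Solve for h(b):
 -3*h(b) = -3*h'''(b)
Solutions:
 h(b) = C3*exp(b) + (C1*sin(sqrt(3)*b/2) + C2*cos(sqrt(3)*b/2))*exp(-b/2)


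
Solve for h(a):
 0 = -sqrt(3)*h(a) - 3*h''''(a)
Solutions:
 h(a) = (C1*sin(sqrt(2)*3^(7/8)*a/6) + C2*cos(sqrt(2)*3^(7/8)*a/6))*exp(-sqrt(2)*3^(7/8)*a/6) + (C3*sin(sqrt(2)*3^(7/8)*a/6) + C4*cos(sqrt(2)*3^(7/8)*a/6))*exp(sqrt(2)*3^(7/8)*a/6)


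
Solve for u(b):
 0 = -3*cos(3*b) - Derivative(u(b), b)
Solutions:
 u(b) = C1 - sin(3*b)


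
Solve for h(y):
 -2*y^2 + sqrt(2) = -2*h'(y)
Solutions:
 h(y) = C1 + y^3/3 - sqrt(2)*y/2


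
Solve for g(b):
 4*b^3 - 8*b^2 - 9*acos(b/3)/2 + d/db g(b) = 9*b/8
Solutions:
 g(b) = C1 - b^4 + 8*b^3/3 + 9*b^2/16 + 9*b*acos(b/3)/2 - 9*sqrt(9 - b^2)/2


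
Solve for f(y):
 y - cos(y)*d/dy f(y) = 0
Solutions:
 f(y) = C1 + Integral(y/cos(y), y)


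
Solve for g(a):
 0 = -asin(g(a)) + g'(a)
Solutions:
 Integral(1/asin(_y), (_y, g(a))) = C1 + a


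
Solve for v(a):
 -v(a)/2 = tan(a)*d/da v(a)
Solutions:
 v(a) = C1/sqrt(sin(a))


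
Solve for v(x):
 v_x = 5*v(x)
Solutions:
 v(x) = C1*exp(5*x)


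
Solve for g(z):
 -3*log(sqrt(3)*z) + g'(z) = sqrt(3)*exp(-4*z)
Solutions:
 g(z) = C1 + 3*z*log(z) + z*(-3 + 3*log(3)/2) - sqrt(3)*exp(-4*z)/4


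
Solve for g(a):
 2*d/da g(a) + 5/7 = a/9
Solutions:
 g(a) = C1 + a^2/36 - 5*a/14


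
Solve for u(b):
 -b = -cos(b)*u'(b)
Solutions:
 u(b) = C1 + Integral(b/cos(b), b)


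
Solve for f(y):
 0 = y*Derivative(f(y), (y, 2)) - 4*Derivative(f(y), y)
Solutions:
 f(y) = C1 + C2*y^5


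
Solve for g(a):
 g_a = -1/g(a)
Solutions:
 g(a) = -sqrt(C1 - 2*a)
 g(a) = sqrt(C1 - 2*a)


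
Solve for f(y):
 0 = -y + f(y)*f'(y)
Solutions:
 f(y) = -sqrt(C1 + y^2)
 f(y) = sqrt(C1 + y^2)


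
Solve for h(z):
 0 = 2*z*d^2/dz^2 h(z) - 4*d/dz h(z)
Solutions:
 h(z) = C1 + C2*z^3


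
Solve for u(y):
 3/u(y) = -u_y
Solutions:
 u(y) = -sqrt(C1 - 6*y)
 u(y) = sqrt(C1 - 6*y)


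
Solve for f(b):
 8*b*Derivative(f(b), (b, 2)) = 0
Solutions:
 f(b) = C1 + C2*b


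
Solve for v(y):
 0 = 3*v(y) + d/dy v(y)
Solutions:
 v(y) = C1*exp(-3*y)


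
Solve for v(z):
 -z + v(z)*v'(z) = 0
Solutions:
 v(z) = -sqrt(C1 + z^2)
 v(z) = sqrt(C1 + z^2)


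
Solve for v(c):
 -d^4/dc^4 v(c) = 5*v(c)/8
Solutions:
 v(c) = (C1*sin(2^(3/4)*5^(1/4)*c/4) + C2*cos(2^(3/4)*5^(1/4)*c/4))*exp(-2^(3/4)*5^(1/4)*c/4) + (C3*sin(2^(3/4)*5^(1/4)*c/4) + C4*cos(2^(3/4)*5^(1/4)*c/4))*exp(2^(3/4)*5^(1/4)*c/4)


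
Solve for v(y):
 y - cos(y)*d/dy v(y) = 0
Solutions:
 v(y) = C1 + Integral(y/cos(y), y)


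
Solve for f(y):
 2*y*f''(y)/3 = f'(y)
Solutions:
 f(y) = C1 + C2*y^(5/2)


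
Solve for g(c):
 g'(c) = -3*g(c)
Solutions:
 g(c) = C1*exp(-3*c)


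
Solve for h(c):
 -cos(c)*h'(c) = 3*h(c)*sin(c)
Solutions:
 h(c) = C1*cos(c)^3


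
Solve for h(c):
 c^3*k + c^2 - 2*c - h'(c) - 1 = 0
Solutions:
 h(c) = C1 + c^4*k/4 + c^3/3 - c^2 - c


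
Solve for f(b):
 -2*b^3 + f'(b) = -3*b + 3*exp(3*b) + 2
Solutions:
 f(b) = C1 + b^4/2 - 3*b^2/2 + 2*b + exp(3*b)


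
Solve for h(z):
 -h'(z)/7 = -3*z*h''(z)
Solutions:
 h(z) = C1 + C2*z^(22/21)


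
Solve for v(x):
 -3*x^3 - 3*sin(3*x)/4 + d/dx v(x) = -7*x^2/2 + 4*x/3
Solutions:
 v(x) = C1 + 3*x^4/4 - 7*x^3/6 + 2*x^2/3 - cos(3*x)/4


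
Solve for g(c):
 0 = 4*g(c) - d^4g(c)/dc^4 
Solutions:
 g(c) = C1*exp(-sqrt(2)*c) + C2*exp(sqrt(2)*c) + C3*sin(sqrt(2)*c) + C4*cos(sqrt(2)*c)


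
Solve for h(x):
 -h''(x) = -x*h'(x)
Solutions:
 h(x) = C1 + C2*erfi(sqrt(2)*x/2)


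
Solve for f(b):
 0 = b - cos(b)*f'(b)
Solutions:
 f(b) = C1 + Integral(b/cos(b), b)


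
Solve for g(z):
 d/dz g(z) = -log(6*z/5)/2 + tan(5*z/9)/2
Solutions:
 g(z) = C1 - z*log(z)/2 - z*log(6) + z/2 + z*log(30)/2 - 9*log(cos(5*z/9))/10


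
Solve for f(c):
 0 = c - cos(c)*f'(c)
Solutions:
 f(c) = C1 + Integral(c/cos(c), c)


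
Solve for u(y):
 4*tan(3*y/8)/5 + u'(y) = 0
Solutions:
 u(y) = C1 + 32*log(cos(3*y/8))/15


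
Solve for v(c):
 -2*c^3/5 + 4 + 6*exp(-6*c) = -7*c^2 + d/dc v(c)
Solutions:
 v(c) = C1 - c^4/10 + 7*c^3/3 + 4*c - exp(-6*c)


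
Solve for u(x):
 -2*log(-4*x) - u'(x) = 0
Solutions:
 u(x) = C1 - 2*x*log(-x) + 2*x*(1 - 2*log(2))


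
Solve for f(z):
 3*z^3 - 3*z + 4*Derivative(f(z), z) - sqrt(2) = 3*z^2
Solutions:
 f(z) = C1 - 3*z^4/16 + z^3/4 + 3*z^2/8 + sqrt(2)*z/4


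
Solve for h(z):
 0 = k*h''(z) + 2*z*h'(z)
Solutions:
 h(z) = C1 + C2*sqrt(k)*erf(z*sqrt(1/k))


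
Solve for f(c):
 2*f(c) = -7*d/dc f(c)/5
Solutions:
 f(c) = C1*exp(-10*c/7)


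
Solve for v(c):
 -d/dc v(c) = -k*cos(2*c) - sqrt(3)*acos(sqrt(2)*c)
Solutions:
 v(c) = C1 + k*sin(2*c)/2 + sqrt(3)*(c*acos(sqrt(2)*c) - sqrt(2)*sqrt(1 - 2*c^2)/2)


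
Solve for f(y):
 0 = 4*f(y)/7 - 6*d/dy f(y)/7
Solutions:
 f(y) = C1*exp(2*y/3)


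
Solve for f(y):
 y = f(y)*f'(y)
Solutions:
 f(y) = -sqrt(C1 + y^2)
 f(y) = sqrt(C1 + y^2)


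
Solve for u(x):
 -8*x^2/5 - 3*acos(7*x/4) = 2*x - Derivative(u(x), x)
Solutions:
 u(x) = C1 + 8*x^3/15 + x^2 + 3*x*acos(7*x/4) - 3*sqrt(16 - 49*x^2)/7


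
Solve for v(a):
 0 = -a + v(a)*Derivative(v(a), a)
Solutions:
 v(a) = -sqrt(C1 + a^2)
 v(a) = sqrt(C1 + a^2)


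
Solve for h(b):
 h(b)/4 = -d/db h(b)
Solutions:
 h(b) = C1*exp(-b/4)


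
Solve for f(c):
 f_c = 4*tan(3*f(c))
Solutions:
 f(c) = -asin(C1*exp(12*c))/3 + pi/3
 f(c) = asin(C1*exp(12*c))/3


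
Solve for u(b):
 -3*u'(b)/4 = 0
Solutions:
 u(b) = C1


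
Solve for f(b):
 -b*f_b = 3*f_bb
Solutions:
 f(b) = C1 + C2*erf(sqrt(6)*b/6)


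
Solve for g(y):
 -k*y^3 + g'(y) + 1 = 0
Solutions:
 g(y) = C1 + k*y^4/4 - y


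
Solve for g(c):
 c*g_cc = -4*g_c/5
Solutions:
 g(c) = C1 + C2*c^(1/5)


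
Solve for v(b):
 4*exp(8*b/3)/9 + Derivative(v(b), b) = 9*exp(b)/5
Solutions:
 v(b) = C1 - exp(8*b/3)/6 + 9*exp(b)/5


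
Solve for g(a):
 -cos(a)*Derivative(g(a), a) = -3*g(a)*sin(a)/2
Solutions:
 g(a) = C1/cos(a)^(3/2)


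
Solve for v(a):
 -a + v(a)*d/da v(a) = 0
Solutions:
 v(a) = -sqrt(C1 + a^2)
 v(a) = sqrt(C1 + a^2)


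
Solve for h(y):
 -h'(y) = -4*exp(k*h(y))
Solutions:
 h(y) = Piecewise((log(-1/(C1*k + 4*k*y))/k, Ne(k, 0)), (nan, True))
 h(y) = Piecewise((C1 + 4*y, Eq(k, 0)), (nan, True))


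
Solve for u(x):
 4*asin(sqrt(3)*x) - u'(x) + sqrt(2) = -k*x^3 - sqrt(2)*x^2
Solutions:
 u(x) = C1 + k*x^4/4 + sqrt(2)*x^3/3 + 4*x*asin(sqrt(3)*x) + sqrt(2)*x + 4*sqrt(3)*sqrt(1 - 3*x^2)/3


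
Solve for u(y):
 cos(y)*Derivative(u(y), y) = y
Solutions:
 u(y) = C1 + Integral(y/cos(y), y)


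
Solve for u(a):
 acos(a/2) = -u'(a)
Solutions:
 u(a) = C1 - a*acos(a/2) + sqrt(4 - a^2)


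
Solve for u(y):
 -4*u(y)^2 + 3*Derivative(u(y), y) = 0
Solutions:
 u(y) = -3/(C1 + 4*y)


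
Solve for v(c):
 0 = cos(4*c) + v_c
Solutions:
 v(c) = C1 - sin(4*c)/4


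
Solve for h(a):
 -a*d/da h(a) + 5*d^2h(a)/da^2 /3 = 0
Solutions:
 h(a) = C1 + C2*erfi(sqrt(30)*a/10)


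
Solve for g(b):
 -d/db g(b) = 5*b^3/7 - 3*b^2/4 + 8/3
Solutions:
 g(b) = C1 - 5*b^4/28 + b^3/4 - 8*b/3


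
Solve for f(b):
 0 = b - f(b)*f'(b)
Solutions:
 f(b) = -sqrt(C1 + b^2)
 f(b) = sqrt(C1 + b^2)


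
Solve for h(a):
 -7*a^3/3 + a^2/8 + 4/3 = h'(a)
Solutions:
 h(a) = C1 - 7*a^4/12 + a^3/24 + 4*a/3


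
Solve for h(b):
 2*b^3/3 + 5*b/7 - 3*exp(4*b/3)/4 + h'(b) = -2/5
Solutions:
 h(b) = C1 - b^4/6 - 5*b^2/14 - 2*b/5 + 9*exp(4*b/3)/16


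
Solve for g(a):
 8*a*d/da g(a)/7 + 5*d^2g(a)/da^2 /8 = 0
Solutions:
 g(a) = C1 + C2*erf(4*sqrt(70)*a/35)


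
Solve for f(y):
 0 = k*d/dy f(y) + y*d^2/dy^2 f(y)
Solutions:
 f(y) = C1 + y^(1 - re(k))*(C2*sin(log(y)*Abs(im(k))) + C3*cos(log(y)*im(k)))


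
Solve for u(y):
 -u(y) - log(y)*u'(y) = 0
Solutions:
 u(y) = C1*exp(-li(y))


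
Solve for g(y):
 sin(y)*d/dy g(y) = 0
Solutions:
 g(y) = C1


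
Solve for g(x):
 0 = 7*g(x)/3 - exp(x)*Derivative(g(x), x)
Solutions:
 g(x) = C1*exp(-7*exp(-x)/3)


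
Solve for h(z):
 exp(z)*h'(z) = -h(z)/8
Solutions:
 h(z) = C1*exp(exp(-z)/8)


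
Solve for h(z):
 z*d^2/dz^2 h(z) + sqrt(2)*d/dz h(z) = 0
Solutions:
 h(z) = C1 + C2*z^(1 - sqrt(2))


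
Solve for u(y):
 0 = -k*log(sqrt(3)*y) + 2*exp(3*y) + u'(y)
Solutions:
 u(y) = C1 + k*y*log(y) + k*y*(-1 + log(3)/2) - 2*exp(3*y)/3


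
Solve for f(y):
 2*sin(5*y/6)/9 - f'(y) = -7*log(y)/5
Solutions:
 f(y) = C1 + 7*y*log(y)/5 - 7*y/5 - 4*cos(5*y/6)/15


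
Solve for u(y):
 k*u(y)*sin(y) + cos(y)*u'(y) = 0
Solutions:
 u(y) = C1*exp(k*log(cos(y)))


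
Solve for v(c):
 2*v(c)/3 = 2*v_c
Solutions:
 v(c) = C1*exp(c/3)


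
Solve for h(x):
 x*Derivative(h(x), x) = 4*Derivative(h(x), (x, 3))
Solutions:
 h(x) = C1 + Integral(C2*airyai(2^(1/3)*x/2) + C3*airybi(2^(1/3)*x/2), x)


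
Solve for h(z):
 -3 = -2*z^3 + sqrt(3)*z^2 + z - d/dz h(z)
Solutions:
 h(z) = C1 - z^4/2 + sqrt(3)*z^3/3 + z^2/2 + 3*z


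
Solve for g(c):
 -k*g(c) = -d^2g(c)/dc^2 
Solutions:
 g(c) = C1*exp(-c*sqrt(k)) + C2*exp(c*sqrt(k))


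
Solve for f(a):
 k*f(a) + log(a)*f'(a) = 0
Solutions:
 f(a) = C1*exp(-k*li(a))


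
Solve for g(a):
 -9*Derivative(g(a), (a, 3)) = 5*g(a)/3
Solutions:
 g(a) = C3*exp(-5^(1/3)*a/3) + (C1*sin(sqrt(3)*5^(1/3)*a/6) + C2*cos(sqrt(3)*5^(1/3)*a/6))*exp(5^(1/3)*a/6)


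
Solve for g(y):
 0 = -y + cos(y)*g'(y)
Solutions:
 g(y) = C1 + Integral(y/cos(y), y)


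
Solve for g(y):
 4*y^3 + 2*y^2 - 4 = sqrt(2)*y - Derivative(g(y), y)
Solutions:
 g(y) = C1 - y^4 - 2*y^3/3 + sqrt(2)*y^2/2 + 4*y


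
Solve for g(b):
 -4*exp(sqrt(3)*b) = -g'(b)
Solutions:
 g(b) = C1 + 4*sqrt(3)*exp(sqrt(3)*b)/3


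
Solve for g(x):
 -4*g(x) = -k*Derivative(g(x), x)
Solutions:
 g(x) = C1*exp(4*x/k)


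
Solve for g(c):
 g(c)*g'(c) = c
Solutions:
 g(c) = -sqrt(C1 + c^2)
 g(c) = sqrt(C1 + c^2)


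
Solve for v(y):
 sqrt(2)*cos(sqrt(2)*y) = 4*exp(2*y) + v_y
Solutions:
 v(y) = C1 - 2*exp(2*y) + sin(sqrt(2)*y)


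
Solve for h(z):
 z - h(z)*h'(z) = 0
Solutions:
 h(z) = -sqrt(C1 + z^2)
 h(z) = sqrt(C1 + z^2)


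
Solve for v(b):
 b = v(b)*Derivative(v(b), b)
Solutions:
 v(b) = -sqrt(C1 + b^2)
 v(b) = sqrt(C1 + b^2)


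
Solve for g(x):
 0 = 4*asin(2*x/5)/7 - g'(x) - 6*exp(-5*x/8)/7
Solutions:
 g(x) = C1 + 4*x*asin(2*x/5)/7 + 2*sqrt(25 - 4*x^2)/7 + 48*exp(-5*x/8)/35


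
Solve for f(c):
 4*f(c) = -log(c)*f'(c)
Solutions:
 f(c) = C1*exp(-4*li(c))


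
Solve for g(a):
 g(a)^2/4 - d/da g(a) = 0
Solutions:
 g(a) = -4/(C1 + a)


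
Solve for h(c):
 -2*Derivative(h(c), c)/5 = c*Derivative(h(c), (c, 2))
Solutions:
 h(c) = C1 + C2*c^(3/5)


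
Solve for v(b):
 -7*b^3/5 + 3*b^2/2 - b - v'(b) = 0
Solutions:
 v(b) = C1 - 7*b^4/20 + b^3/2 - b^2/2


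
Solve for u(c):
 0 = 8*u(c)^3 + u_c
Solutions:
 u(c) = -sqrt(2)*sqrt(-1/(C1 - 8*c))/2
 u(c) = sqrt(2)*sqrt(-1/(C1 - 8*c))/2


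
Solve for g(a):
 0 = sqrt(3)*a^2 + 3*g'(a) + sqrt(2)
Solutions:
 g(a) = C1 - sqrt(3)*a^3/9 - sqrt(2)*a/3


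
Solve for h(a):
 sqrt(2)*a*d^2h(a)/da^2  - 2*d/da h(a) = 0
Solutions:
 h(a) = C1 + C2*a^(1 + sqrt(2))


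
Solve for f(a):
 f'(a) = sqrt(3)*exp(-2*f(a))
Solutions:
 f(a) = log(-sqrt(C1 + 2*sqrt(3)*a))
 f(a) = log(C1 + 2*sqrt(3)*a)/2


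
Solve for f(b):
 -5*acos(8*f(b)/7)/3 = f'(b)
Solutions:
 Integral(1/acos(8*_y/7), (_y, f(b))) = C1 - 5*b/3


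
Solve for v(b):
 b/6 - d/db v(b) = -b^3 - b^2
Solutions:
 v(b) = C1 + b^4/4 + b^3/3 + b^2/12


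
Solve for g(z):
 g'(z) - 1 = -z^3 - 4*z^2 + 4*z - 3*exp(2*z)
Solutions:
 g(z) = C1 - z^4/4 - 4*z^3/3 + 2*z^2 + z - 3*exp(2*z)/2


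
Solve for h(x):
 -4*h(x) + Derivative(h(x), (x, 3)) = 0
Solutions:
 h(x) = C3*exp(2^(2/3)*x) + (C1*sin(2^(2/3)*sqrt(3)*x/2) + C2*cos(2^(2/3)*sqrt(3)*x/2))*exp(-2^(2/3)*x/2)


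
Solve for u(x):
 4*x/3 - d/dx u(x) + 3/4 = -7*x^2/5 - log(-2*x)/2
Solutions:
 u(x) = C1 + 7*x^3/15 + 2*x^2/3 + x*log(-x)/2 + x*(1 + 2*log(2))/4


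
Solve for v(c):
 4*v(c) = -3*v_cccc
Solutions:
 v(c) = (C1*sin(3^(3/4)*c/3) + C2*cos(3^(3/4)*c/3))*exp(-3^(3/4)*c/3) + (C3*sin(3^(3/4)*c/3) + C4*cos(3^(3/4)*c/3))*exp(3^(3/4)*c/3)


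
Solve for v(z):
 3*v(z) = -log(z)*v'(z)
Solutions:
 v(z) = C1*exp(-3*li(z))


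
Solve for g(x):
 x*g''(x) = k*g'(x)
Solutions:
 g(x) = C1 + x^(re(k) + 1)*(C2*sin(log(x)*Abs(im(k))) + C3*cos(log(x)*im(k)))


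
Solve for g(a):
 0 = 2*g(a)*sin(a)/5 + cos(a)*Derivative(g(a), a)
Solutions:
 g(a) = C1*cos(a)^(2/5)


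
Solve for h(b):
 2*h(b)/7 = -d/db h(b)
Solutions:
 h(b) = C1*exp(-2*b/7)


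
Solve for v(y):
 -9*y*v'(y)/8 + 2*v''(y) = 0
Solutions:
 v(y) = C1 + C2*erfi(3*sqrt(2)*y/8)


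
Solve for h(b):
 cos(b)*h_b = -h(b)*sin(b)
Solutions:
 h(b) = C1*cos(b)


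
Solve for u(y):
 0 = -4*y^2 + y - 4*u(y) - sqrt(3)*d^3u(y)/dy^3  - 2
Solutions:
 u(y) = C3*exp(-2^(2/3)*3^(5/6)*y/3) - y^2 + y/4 + (C1*sin(2^(2/3)*3^(1/3)*y/2) + C2*cos(2^(2/3)*3^(1/3)*y/2))*exp(2^(2/3)*3^(5/6)*y/6) - 1/2


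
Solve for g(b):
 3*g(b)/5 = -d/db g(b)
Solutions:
 g(b) = C1*exp(-3*b/5)


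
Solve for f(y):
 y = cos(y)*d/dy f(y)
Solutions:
 f(y) = C1 + Integral(y/cos(y), y)


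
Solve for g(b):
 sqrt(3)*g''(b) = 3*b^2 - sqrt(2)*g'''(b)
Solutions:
 g(b) = C1 + C2*b + C3*exp(-sqrt(6)*b/2) + sqrt(3)*b^4/12 - sqrt(2)*b^3/3 + 2*sqrt(3)*b^2/3


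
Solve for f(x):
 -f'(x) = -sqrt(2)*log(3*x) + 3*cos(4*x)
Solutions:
 f(x) = C1 + sqrt(2)*x*(log(x) - 1) + sqrt(2)*x*log(3) - 3*sin(4*x)/4


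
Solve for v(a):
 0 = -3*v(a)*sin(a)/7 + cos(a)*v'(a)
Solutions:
 v(a) = C1/cos(a)^(3/7)


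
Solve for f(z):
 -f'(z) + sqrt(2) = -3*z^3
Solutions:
 f(z) = C1 + 3*z^4/4 + sqrt(2)*z


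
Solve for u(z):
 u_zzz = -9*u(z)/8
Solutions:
 u(z) = C3*exp(-3^(2/3)*z/2) + (C1*sin(3*3^(1/6)*z/4) + C2*cos(3*3^(1/6)*z/4))*exp(3^(2/3)*z/4)


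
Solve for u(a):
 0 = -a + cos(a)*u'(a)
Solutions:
 u(a) = C1 + Integral(a/cos(a), a)


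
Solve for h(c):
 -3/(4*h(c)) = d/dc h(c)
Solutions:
 h(c) = -sqrt(C1 - 6*c)/2
 h(c) = sqrt(C1 - 6*c)/2


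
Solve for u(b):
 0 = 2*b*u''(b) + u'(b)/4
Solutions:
 u(b) = C1 + C2*b^(7/8)


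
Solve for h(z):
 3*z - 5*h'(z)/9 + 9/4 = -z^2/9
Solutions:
 h(z) = C1 + z^3/15 + 27*z^2/10 + 81*z/20


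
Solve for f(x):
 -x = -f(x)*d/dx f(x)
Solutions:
 f(x) = -sqrt(C1 + x^2)
 f(x) = sqrt(C1 + x^2)


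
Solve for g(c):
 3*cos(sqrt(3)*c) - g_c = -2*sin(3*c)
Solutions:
 g(c) = C1 + sqrt(3)*sin(sqrt(3)*c) - 2*cos(3*c)/3


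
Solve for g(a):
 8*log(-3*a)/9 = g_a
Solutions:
 g(a) = C1 + 8*a*log(-a)/9 + 8*a*(-1 + log(3))/9


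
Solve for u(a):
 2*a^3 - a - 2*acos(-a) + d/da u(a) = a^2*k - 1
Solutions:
 u(a) = C1 - a^4/2 + a^3*k/3 + a^2/2 + 2*a*acos(-a) - a + 2*sqrt(1 - a^2)


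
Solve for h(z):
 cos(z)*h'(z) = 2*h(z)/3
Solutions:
 h(z) = C1*(sin(z) + 1)^(1/3)/(sin(z) - 1)^(1/3)


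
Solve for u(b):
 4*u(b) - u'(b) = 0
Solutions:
 u(b) = C1*exp(4*b)


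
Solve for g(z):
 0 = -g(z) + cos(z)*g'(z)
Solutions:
 g(z) = C1*sqrt(sin(z) + 1)/sqrt(sin(z) - 1)


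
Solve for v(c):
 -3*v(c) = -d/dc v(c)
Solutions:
 v(c) = C1*exp(3*c)


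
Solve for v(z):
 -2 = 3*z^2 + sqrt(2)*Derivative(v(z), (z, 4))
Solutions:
 v(z) = C1 + C2*z + C3*z^2 + C4*z^3 - sqrt(2)*z^6/240 - sqrt(2)*z^4/24


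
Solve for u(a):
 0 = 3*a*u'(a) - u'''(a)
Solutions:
 u(a) = C1 + Integral(C2*airyai(3^(1/3)*a) + C3*airybi(3^(1/3)*a), a)


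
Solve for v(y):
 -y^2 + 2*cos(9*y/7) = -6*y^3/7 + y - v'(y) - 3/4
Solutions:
 v(y) = C1 - 3*y^4/14 + y^3/3 + y^2/2 - 3*y/4 - 14*sin(9*y/7)/9


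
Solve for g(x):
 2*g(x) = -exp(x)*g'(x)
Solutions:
 g(x) = C1*exp(2*exp(-x))


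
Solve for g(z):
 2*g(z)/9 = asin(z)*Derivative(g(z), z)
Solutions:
 g(z) = C1*exp(2*Integral(1/asin(z), z)/9)


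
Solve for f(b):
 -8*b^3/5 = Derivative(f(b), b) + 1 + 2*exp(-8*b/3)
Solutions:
 f(b) = C1 - 2*b^4/5 - b + 3*exp(-8*b/3)/4


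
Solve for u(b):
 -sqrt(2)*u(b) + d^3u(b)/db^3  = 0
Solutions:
 u(b) = C3*exp(2^(1/6)*b) + (C1*sin(2^(1/6)*sqrt(3)*b/2) + C2*cos(2^(1/6)*sqrt(3)*b/2))*exp(-2^(1/6)*b/2)


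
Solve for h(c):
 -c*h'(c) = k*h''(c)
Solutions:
 h(c) = C1 + C2*sqrt(k)*erf(sqrt(2)*c*sqrt(1/k)/2)


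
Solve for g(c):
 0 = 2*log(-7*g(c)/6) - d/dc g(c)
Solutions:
 -Integral(1/(log(-_y) - log(6) + log(7)), (_y, g(c)))/2 = C1 - c


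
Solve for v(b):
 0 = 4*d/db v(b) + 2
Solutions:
 v(b) = C1 - b/2


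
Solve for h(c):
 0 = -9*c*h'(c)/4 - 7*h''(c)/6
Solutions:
 h(c) = C1 + C2*erf(3*sqrt(21)*c/14)


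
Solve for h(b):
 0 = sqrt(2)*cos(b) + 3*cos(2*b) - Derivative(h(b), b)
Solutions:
 h(b) = C1 + sqrt(2)*sin(b) + 3*sin(2*b)/2


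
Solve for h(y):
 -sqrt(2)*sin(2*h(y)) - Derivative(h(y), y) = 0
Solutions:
 h(y) = pi - acos((-C1 - exp(4*sqrt(2)*y))/(C1 - exp(4*sqrt(2)*y)))/2
 h(y) = acos((-C1 - exp(4*sqrt(2)*y))/(C1 - exp(4*sqrt(2)*y)))/2


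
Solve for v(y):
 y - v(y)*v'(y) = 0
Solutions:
 v(y) = -sqrt(C1 + y^2)
 v(y) = sqrt(C1 + y^2)


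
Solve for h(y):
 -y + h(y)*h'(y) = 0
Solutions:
 h(y) = -sqrt(C1 + y^2)
 h(y) = sqrt(C1 + y^2)


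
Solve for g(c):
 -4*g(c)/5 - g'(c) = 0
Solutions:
 g(c) = C1*exp(-4*c/5)


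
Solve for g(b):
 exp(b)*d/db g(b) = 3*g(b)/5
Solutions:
 g(b) = C1*exp(-3*exp(-b)/5)


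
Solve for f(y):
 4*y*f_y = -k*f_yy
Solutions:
 f(y) = C1 + C2*sqrt(k)*erf(sqrt(2)*y*sqrt(1/k))


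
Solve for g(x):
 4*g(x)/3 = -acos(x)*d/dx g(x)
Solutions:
 g(x) = C1*exp(-4*Integral(1/acos(x), x)/3)


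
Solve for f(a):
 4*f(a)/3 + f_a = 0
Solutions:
 f(a) = C1*exp(-4*a/3)


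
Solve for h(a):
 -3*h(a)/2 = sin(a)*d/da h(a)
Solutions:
 h(a) = C1*(cos(a) + 1)^(3/4)/(cos(a) - 1)^(3/4)


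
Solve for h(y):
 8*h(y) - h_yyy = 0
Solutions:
 h(y) = C3*exp(2*y) + (C1*sin(sqrt(3)*y) + C2*cos(sqrt(3)*y))*exp(-y)


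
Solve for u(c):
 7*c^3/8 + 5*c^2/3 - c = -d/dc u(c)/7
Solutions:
 u(c) = C1 - 49*c^4/32 - 35*c^3/9 + 7*c^2/2


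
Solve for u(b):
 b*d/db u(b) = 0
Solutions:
 u(b) = C1


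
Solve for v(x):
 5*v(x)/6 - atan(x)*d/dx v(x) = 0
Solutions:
 v(x) = C1*exp(5*Integral(1/atan(x), x)/6)


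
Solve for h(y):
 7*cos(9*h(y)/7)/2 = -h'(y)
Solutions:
 7*y/2 - 7*log(sin(9*h(y)/7) - 1)/18 + 7*log(sin(9*h(y)/7) + 1)/18 = C1


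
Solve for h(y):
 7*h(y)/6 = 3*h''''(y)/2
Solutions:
 h(y) = C1*exp(-sqrt(3)*7^(1/4)*y/3) + C2*exp(sqrt(3)*7^(1/4)*y/3) + C3*sin(sqrt(3)*7^(1/4)*y/3) + C4*cos(sqrt(3)*7^(1/4)*y/3)


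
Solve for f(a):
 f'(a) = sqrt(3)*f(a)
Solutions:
 f(a) = C1*exp(sqrt(3)*a)


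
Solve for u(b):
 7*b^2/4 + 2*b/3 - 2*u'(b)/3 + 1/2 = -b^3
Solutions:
 u(b) = C1 + 3*b^4/8 + 7*b^3/8 + b^2/2 + 3*b/4


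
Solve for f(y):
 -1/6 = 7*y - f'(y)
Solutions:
 f(y) = C1 + 7*y^2/2 + y/6


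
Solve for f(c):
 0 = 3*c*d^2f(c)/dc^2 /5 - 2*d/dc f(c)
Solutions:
 f(c) = C1 + C2*c^(13/3)


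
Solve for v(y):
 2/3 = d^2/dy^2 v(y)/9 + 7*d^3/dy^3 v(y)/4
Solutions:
 v(y) = C1 + C2*y + C3*exp(-4*y/63) + 3*y^2


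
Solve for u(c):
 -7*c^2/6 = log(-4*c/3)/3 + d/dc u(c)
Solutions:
 u(c) = C1 - 7*c^3/18 - c*log(-c)/3 + c*(-log(2) + 1/3 + log(6)/3)


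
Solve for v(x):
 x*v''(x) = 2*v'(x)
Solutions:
 v(x) = C1 + C2*x^3


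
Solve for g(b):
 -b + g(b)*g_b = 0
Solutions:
 g(b) = -sqrt(C1 + b^2)
 g(b) = sqrt(C1 + b^2)


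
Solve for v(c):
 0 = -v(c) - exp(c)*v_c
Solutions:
 v(c) = C1*exp(exp(-c))


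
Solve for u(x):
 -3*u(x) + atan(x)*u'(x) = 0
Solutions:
 u(x) = C1*exp(3*Integral(1/atan(x), x))


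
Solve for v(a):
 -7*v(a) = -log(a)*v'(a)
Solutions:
 v(a) = C1*exp(7*li(a))


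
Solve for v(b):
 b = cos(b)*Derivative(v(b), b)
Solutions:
 v(b) = C1 + Integral(b/cos(b), b)
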